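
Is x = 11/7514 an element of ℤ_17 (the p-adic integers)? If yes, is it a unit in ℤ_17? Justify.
x ∉ ℤ_17 (v_17(x) = -2 < 0)

ℤ_17 = {x ∈ ℚ_17 : v_17(x) ≥ 0} and ℤ_17^× = {x ∈ ℤ_17 : v_17(x) = 0}. Here v_17(11/7514) = v_17(num) − v_17(den) = -2; compare against these criteria.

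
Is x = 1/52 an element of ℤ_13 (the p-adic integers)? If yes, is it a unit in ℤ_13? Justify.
x ∉ ℤ_13 (v_13(x) = -1 < 0)

ℤ_13 = {x ∈ ℚ_13 : v_13(x) ≥ 0} and ℤ_13^× = {x ∈ ℤ_13 : v_13(x) = 0}. Here v_13(1/52) = v_13(num) − v_13(den) = -1; compare against these criteria.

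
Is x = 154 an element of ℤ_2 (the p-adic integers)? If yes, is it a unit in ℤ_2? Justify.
x ∈ ℤ_2 but not a unit; v_2(x) = 1 > 0

ℤ_2 = {x ∈ ℚ_2 : v_2(x) ≥ 0} and ℤ_2^× = {x ∈ ℤ_2 : v_2(x) = 0}. Here v_2(154) = v_2(num) − v_2(den) = 1; compare against these criteria.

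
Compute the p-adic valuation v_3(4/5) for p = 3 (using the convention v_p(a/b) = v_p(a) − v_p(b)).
v_3(4/5) = 0

Factor powers of 3 from the numerator and denominator of the reduced fraction: 4 = 3^0 · 4 and 5 = 3^0 · 5. Apply v_p(a/b) = v_p(a) − v_p(b): v_3(4/5) = 0 − 0 = 0.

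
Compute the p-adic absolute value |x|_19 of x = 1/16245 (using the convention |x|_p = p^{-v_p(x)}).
|1/16245|_19 = 361

Step 1 — compute v_19(x) by factoring powers of 19 out of the numerator and denominator: v_19(1/16245) = -2. Step 2 — apply |x|_p = p^{-v_p(x)} = 19^{2} = 361.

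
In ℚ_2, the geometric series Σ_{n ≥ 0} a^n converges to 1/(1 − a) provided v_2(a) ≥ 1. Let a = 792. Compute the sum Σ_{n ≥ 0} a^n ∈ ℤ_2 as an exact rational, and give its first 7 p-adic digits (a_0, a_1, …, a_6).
Σ a^n = 1/(1 − a) = -1/791;  first 7 digits = (1, 0, 0, 1, 1, 0, 1)

v_2(a) = 3 ≥ 1, so the series converges in ℤ_2 to 1/(1 − a) = 1/(1 − 792) = -1/791. Expand this rational in ℤ_2: compute digits iteratively via d_i = x_i mod 2, x_{i+1} = (x_i − d_i)/2. The first 7 digits are (1, 0, 0, 1, 1, 0, 1).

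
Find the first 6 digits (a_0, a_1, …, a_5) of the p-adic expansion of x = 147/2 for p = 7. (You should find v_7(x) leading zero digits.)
(a_0, …, a_5) = (0, 0, 5, 3, 3, 3)

v_7(147/2) = 2, so a_0 = ... = a_1 = 0. Factor out: x = 7^2 · u with u = 3/2 a unit in ℤ_7. Expand u iteratively via a_{v+i} = u_i mod 7, u_{i+1} = (u_i − a_{v+i})/7:
  u_0 = 3/2;  a_2 = 5;  u_1 = (u_0 − 5)/7 = -1/2
  u_1 = -1/2;  a_3 = 3;  u_2 = (u_1 − 3)/7 = -1/2
  u_2 = -1/2;  a_4 = 3;  u_3 = (u_2 − 3)/7 = -1/2
  u_3 = -1/2;  a_5 = 3;  u_4 = (u_3 − 3)/7 = -1/2
Digits: (0, 0, 5, 3, 3, 3).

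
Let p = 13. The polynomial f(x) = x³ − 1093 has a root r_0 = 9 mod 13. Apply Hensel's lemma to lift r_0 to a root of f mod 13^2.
r_1 = 87 (mod 169)

Hensel: r_{i+1} = r_i − f(r_i)/f′(r_i) mod 13^{i+2}, where f′(x) = 3x². Iterate:
  r_0 = 9 (mod 13)
  r_1 = 87 (mod 169)
Final: r = 87 with f(r) ≡ 0 mod 13^2.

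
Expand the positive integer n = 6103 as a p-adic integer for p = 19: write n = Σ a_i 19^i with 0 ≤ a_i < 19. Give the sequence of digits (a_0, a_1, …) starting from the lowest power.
(a_0, a_1, …) = (4, 17, 16)

Repeated division by 19 gives the digits low-to-high: 6103 = 4 + 17·19^1 + 16·19^2. Digit sequence: (4, 17, 16).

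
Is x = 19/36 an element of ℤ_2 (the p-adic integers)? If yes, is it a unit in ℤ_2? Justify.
x ∉ ℤ_2 (v_2(x) = -2 < 0)

ℤ_2 = {x ∈ ℚ_2 : v_2(x) ≥ 0} and ℤ_2^× = {x ∈ ℤ_2 : v_2(x) = 0}. Here v_2(19/36) = v_2(num) − v_2(den) = -2; compare against these criteria.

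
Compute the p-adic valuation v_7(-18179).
v_7(-18179) = 3

v_7(n) is the largest exponent k such that 7^k divides n. Factor out: -18179 = -7^3 · 53. (Sign doesn't affect v_p.) So v_7(-18179) = 3.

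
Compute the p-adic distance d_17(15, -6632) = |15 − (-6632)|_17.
d_17(15, -6632) = 1/289

Step 1 — x − y = 15 − (-6632) = 6647. Step 2 — v_17(6647) = 2 (factor: 6647 = (17^2 · 23); the sign does not affect v_p). Step 3 — |x − y|_17 = 17^{-2} = 1/289.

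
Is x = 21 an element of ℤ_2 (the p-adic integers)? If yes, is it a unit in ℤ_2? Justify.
x ∈ ℤ_2^× (unit); v_2(x) = 0

ℤ_2 = {x ∈ ℚ_2 : v_2(x) ≥ 0} and ℤ_2^× = {x ∈ ℤ_2 : v_2(x) = 0}. Here v_2(21) = v_2(num) − v_2(den) = 0; compare against these criteria.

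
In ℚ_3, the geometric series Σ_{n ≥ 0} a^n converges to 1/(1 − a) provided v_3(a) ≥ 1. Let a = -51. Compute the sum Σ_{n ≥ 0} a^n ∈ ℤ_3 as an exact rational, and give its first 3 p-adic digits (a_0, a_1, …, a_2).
Σ a^n = 1/(1 − a) = 1/52;  first 3 digits = (1, 1, 1)

v_3(a) = 1 ≥ 1, so the series converges in ℤ_3 to 1/(1 − a) = 1/(1 − (-51)) = 1/52. Expand this rational in ℤ_3: compute digits iteratively via d_i = x_i mod 3, x_{i+1} = (x_i − d_i)/3. The first 3 digits are (1, 1, 1).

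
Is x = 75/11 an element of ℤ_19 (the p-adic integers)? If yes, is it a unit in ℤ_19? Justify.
x ∈ ℤ_19^× (unit); v_19(x) = 0

ℤ_19 = {x ∈ ℚ_19 : v_19(x) ≥ 0} and ℤ_19^× = {x ∈ ℤ_19 : v_19(x) = 0}. Here v_19(75/11) = v_19(num) − v_19(den) = 0; compare against these criteria.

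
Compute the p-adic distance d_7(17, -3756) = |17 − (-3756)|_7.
d_7(17, -3756) = 1/343

Step 1 — x − y = 17 − (-3756) = 3773. Step 2 — v_7(3773) = 3 (factor: 3773 = (7^3 · 11); the sign does not affect v_p). Step 3 — |x − y|_7 = 7^{-3} = 1/343.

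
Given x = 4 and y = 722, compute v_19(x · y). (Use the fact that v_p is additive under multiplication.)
v_19(2888) = 2

v_p(x) = 0 (factor: 4 = 19^0 · 4); v_p(y) = 2 (factor: 722 = 19^2 · 2). Additivity: v_p(xy) = v_p(x) + v_p(y) = 0 + 2 = 2. (Direct check: xy = 2888 = 19^2 · (8).)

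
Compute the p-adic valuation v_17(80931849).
v_17(80931849) = 5

v_17(n) is the largest exponent k such that 17^k divides n. Factor out: 80931849 = 17^5 · 57. (Sign doesn't affect v_p.) So v_17(80931849) = 5.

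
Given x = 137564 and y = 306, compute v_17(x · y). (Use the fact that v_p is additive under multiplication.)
v_17(42094584) = 4

v_p(x) = 3 (factor: 137564 = 17^3 · 28); v_p(y) = 1 (factor: 306 = 17^1 · 18). Additivity: v_p(xy) = v_p(x) + v_p(y) = 3 + 1 = 4. (Direct check: xy = 42094584 = 17^4 · (504).)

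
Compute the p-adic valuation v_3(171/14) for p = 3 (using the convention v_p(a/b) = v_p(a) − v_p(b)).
v_3(171/14) = 2

Factor powers of 3 from the numerator and denominator of the reduced fraction: 171 = 3^2 · 19 and 14 = 3^0 · 14. Apply v_p(a/b) = v_p(a) − v_p(b): v_3(171/14) = 2 − 0 = 2.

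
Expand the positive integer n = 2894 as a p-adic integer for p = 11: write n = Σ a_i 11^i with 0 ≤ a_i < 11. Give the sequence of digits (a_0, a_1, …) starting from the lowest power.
(a_0, a_1, …) = (1, 10, 1, 2)

Repeated division by 11 gives the digits low-to-high: 2894 = 1 + 10·11^1 + 1·11^2 + 2·11^3. Digit sequence: (1, 10, 1, 2).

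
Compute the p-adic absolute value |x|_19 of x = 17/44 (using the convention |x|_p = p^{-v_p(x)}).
|17/44|_19 = 1

Step 1 — compute v_19(x) by factoring powers of 19 out of the numerator and denominator: v_19(17/44) = 0. Step 2 — apply |x|_p = p^{-v_p(x)} = 19^{0} = 1.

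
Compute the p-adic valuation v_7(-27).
v_7(-27) = 0

v_7(n) is the largest exponent k such that 7^k divides n. Factor out: -27 = -7^0 · 27. (Sign doesn't affect v_p.) So v_7(-27) = 0.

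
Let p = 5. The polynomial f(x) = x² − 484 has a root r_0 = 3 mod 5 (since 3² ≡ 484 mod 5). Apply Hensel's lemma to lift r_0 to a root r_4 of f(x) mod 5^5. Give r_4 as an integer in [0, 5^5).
r_4 = 3103 (mod 3125)

Hensel's recurrence: r_{i+1} = r_i − f(r_i)·(f′(r_i))^{-1} mod 5^{i+2}, with f′(x) = 2x. Iterate:
  r_0 = 3 (mod 5)
  r_1 = 3 (mod 25)
  r_2 = 103 (mod 125)
  r_3 = 603 (mod 625)
  r_4 = 3103 (mod 3125)
Final: r_4 = 3103, and one checks f(r_4) ≡ 0 mod 5^5.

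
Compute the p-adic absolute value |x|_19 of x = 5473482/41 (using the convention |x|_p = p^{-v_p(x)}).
|5473482/41|_19 = 1/130321

Step 1 — compute v_19(x) by factoring powers of 19 out of the numerator and denominator: v_19(5473482/41) = 4. Step 2 — apply |x|_p = p^{-v_p(x)} = 19^{-4} = 1/130321.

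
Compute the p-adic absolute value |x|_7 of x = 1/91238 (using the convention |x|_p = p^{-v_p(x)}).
|1/91238|_7 = 2401

Step 1 — compute v_7(x) by factoring powers of 7 out of the numerator and denominator: v_7(1/91238) = -4. Step 2 — apply |x|_p = p^{-v_p(x)} = 7^{4} = 2401.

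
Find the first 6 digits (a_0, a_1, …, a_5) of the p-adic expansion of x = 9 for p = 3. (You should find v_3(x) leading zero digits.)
(a_0, …, a_5) = (0, 0, 1, 0, 0, 0)

v_3(9) = 2, so a_0 = ... = a_1 = 0. Factor out: x = 3^2 · u with u = 1 a unit in ℤ_3. Expand u iteratively via a_{v+i} = u_i mod 3, u_{i+1} = (u_i − a_{v+i})/3:
  u_0 = 1;  a_2 = 1;  u_1 = (u_0 − 1)/3 = 0
  u_1 = 0;  a_3 = 0;  u_2 = (u_1 − 0)/3 = 0
  u_2 = 0;  a_4 = 0;  u_3 = (u_2 − 0)/3 = 0
  u_3 = 0;  a_5 = 0;  u_4 = (u_3 − 0)/3 = 0
Digits: (0, 0, 1, 0, 0, 0).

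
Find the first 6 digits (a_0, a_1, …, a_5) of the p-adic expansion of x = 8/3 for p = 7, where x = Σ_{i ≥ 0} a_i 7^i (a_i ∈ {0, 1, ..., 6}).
(a_0, …, a_5) = (5, 2, 2, 2, 2, 2)

v_7(8/3) = 0 (numerator and denominator both coprime to 7), so x ∈ ℤ_7^×. Compute digits iteratively via a_i = x_i mod 7, x_{i+1} = (x_i − a_i)/7, with x_0 = x:
  x_0 = 8/3;  a_0 = 5;  x_1 = (x_0 − 5)/7 = -1/3
  x_1 = -1/3;  a_1 = 2;  x_2 = (x_1 − 2)/7 = -1/3
  x_2 = -1/3;  a_2 = 2;  x_3 = (x_2 − 2)/7 = -1/3
  x_3 = -1/3;  a_3 = 2;  x_4 = (x_3 − 2)/7 = -1/3
  x_4 = -1/3;  a_4 = 2;  x_5 = (x_4 − 2)/7 = -1/3
  x_5 = -1/3;  a_5 = 2;  x_6 = (x_5 − 2)/7 = -1/3
Digits: (5, 2, 2, 2, 2, 2).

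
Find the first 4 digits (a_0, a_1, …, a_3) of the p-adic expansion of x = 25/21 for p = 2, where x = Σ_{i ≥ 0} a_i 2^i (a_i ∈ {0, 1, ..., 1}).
(a_0, …, a_3) = (1, 0, 1, 0)

v_2(25/21) = 0 (numerator and denominator both coprime to 2), so x ∈ ℤ_2^×. Compute digits iteratively via a_i = x_i mod 2, x_{i+1} = (x_i − a_i)/2, with x_0 = x:
  x_0 = 25/21;  a_0 = 1;  x_1 = (x_0 − 1)/2 = 2/21
  x_1 = 2/21;  a_1 = 0;  x_2 = (x_1 − 0)/2 = 1/21
  x_2 = 1/21;  a_2 = 1;  x_3 = (x_2 − 1)/2 = -10/21
  x_3 = -10/21;  a_3 = 0;  x_4 = (x_3 − 0)/2 = -5/21
Digits: (1, 0, 1, 0).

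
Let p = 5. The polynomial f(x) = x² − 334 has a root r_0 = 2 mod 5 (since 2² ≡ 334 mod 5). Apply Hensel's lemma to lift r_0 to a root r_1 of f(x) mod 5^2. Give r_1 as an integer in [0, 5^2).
r_1 = 22 (mod 25)

Hensel's recurrence: r_{i+1} = r_i − f(r_i)·(f′(r_i))^{-1} mod 5^{i+2}, with f′(x) = 2x. Iterate:
  r_0 = 2 (mod 5)
  r_1 = 22 (mod 25)
Final: r_1 = 22, and one checks f(r_1) ≡ 0 mod 5^2.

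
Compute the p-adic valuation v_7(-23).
v_7(-23) = 0

v_7(n) is the largest exponent k such that 7^k divides n. Factor out: -23 = -7^0 · 23. (Sign doesn't affect v_p.) So v_7(-23) = 0.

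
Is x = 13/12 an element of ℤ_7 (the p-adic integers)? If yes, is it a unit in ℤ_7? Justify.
x ∈ ℤ_7^× (unit); v_7(x) = 0

ℤ_7 = {x ∈ ℚ_7 : v_7(x) ≥ 0} and ℤ_7^× = {x ∈ ℤ_7 : v_7(x) = 0}. Here v_7(13/12) = v_7(num) − v_7(den) = 0; compare against these criteria.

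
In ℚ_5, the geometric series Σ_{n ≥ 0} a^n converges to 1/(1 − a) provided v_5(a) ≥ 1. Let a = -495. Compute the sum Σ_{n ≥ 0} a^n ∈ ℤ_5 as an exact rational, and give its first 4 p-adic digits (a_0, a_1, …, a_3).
Σ a^n = 1/(1 − a) = 1/496;  first 4 digits = (1, 1, 1, 2)

v_5(a) = 1 ≥ 1, so the series converges in ℤ_5 to 1/(1 − a) = 1/(1 − (-495)) = 1/496. Expand this rational in ℤ_5: compute digits iteratively via d_i = x_i mod 5, x_{i+1} = (x_i − d_i)/5. The first 4 digits are (1, 1, 1, 2).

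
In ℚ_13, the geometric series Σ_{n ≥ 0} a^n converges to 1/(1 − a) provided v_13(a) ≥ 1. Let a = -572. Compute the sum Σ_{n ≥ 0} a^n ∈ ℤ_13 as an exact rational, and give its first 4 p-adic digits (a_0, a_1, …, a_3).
Σ a^n = 1/(1 − a) = 1/573;  first 4 digits = (1, 8, 8, 10)

v_13(a) = 1 ≥ 1, so the series converges in ℤ_13 to 1/(1 − a) = 1/(1 − (-572)) = 1/573. Expand this rational in ℤ_13: compute digits iteratively via d_i = x_i mod 13, x_{i+1} = (x_i − d_i)/13. The first 4 digits are (1, 8, 8, 10).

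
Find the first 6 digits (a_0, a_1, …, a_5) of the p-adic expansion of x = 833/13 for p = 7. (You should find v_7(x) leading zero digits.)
(a_0, …, a_5) = (0, 0, 4, 5, 3, 0)

v_7(833/13) = 2, so a_0 = ... = a_1 = 0. Factor out: x = 7^2 · u with u = 17/13 a unit in ℤ_7. Expand u iteratively via a_{v+i} = u_i mod 7, u_{i+1} = (u_i − a_{v+i})/7:
  u_0 = 17/13;  a_2 = 4;  u_1 = (u_0 − 4)/7 = -5/13
  u_1 = -5/13;  a_3 = 5;  u_2 = (u_1 − 5)/7 = -10/13
  u_2 = -10/13;  a_4 = 3;  u_3 = (u_2 − 3)/7 = -7/13
  u_3 = -7/13;  a_5 = 0;  u_4 = (u_3 − 0)/7 = -1/13
Digits: (0, 0, 4, 5, 3, 0).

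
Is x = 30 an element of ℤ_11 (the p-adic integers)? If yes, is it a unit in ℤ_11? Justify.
x ∈ ℤ_11^× (unit); v_11(x) = 0

ℤ_11 = {x ∈ ℚ_11 : v_11(x) ≥ 0} and ℤ_11^× = {x ∈ ℤ_11 : v_11(x) = 0}. Here v_11(30) = v_11(num) − v_11(den) = 0; compare against these criteria.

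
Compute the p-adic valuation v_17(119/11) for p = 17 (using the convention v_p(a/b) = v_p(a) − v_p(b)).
v_17(119/11) = 1

Factor powers of 17 from the numerator and denominator of the reduced fraction: 119 = 17^1 · 7 and 11 = 17^0 · 11. Apply v_p(a/b) = v_p(a) − v_p(b): v_17(119/11) = 1 − 0 = 1.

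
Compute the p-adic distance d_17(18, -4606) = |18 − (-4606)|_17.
d_17(18, -4606) = 1/289

Step 1 — x − y = 18 − (-4606) = 4624. Step 2 — v_17(4624) = 2 (factor: 4624 = (17^2 · 16); the sign does not affect v_p). Step 3 — |x − y|_17 = 17^{-2} = 1/289.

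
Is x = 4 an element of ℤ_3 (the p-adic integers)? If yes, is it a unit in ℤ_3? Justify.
x ∈ ℤ_3^× (unit); v_3(x) = 0

ℤ_3 = {x ∈ ℚ_3 : v_3(x) ≥ 0} and ℤ_3^× = {x ∈ ℤ_3 : v_3(x) = 0}. Here v_3(4) = v_3(num) − v_3(den) = 0; compare against these criteria.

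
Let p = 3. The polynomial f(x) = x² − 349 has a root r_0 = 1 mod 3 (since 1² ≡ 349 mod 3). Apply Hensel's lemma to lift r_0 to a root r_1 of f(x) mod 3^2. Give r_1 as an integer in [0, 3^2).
r_1 = 4 (mod 9)

Hensel's recurrence: r_{i+1} = r_i − f(r_i)·(f′(r_i))^{-1} mod 3^{i+2}, with f′(x) = 2x. Iterate:
  r_0 = 1 (mod 3)
  r_1 = 4 (mod 9)
Final: r_1 = 4, and one checks f(r_1) ≡ 0 mod 3^2.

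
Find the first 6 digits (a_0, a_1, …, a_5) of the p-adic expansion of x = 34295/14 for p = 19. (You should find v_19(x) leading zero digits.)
(a_0, …, a_5) = (0, 0, 0, 18, 14, 6)

v_19(34295/14) = 3, so a_0 = ... = a_2 = 0. Factor out: x = 19^3 · u with u = 5/14 a unit in ℤ_19. Expand u iteratively via a_{v+i} = u_i mod 19, u_{i+1} = (u_i − a_{v+i})/19:
  u_0 = 5/14;  a_3 = 18;  u_1 = (u_0 − 18)/19 = -13/14
  u_1 = -13/14;  a_4 = 14;  u_2 = (u_1 − 14)/19 = -11/14
  u_2 = -11/14;  a_5 = 6;  u_3 = (u_2 − 6)/19 = -5/14
Digits: (0, 0, 0, 18, 14, 6).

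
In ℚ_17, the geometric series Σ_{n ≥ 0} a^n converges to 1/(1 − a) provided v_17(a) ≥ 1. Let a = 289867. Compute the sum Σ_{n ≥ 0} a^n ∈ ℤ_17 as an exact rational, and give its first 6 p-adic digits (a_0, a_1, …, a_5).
Σ a^n = 1/(1 − a) = -1/289866;  first 6 digits = (1, 0, 0, 8, 3, 0)

v_17(a) = 3 ≥ 1, so the series converges in ℤ_17 to 1/(1 − a) = 1/(1 − 289867) = -1/289866. Expand this rational in ℤ_17: compute digits iteratively via d_i = x_i mod 17, x_{i+1} = (x_i − d_i)/17. The first 6 digits are (1, 0, 0, 8, 3, 0).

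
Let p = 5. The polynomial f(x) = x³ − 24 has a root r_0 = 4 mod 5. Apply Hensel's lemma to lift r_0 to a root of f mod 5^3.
r_2 = 49 (mod 125)

Hensel: r_{i+1} = r_i − f(r_i)/f′(r_i) mod 5^{i+2}, where f′(x) = 3x². Iterate:
  r_0 = 4 (mod 5)
  r_1 = 24 (mod 25)
  r_2 = 49 (mod 125)
Final: r = 49 with f(r) ≡ 0 mod 5^3.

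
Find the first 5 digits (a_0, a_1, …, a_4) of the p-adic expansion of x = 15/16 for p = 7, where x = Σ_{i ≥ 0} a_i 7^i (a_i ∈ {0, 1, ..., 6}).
(a_0, …, a_4) = (4, 0, 3, 0, 3)

v_7(15/16) = 0 (numerator and denominator both coprime to 7), so x ∈ ℤ_7^×. Compute digits iteratively via a_i = x_i mod 7, x_{i+1} = (x_i − a_i)/7, with x_0 = x:
  x_0 = 15/16;  a_0 = 4;  x_1 = (x_0 − 4)/7 = -7/16
  x_1 = -7/16;  a_1 = 0;  x_2 = (x_1 − 0)/7 = -1/16
  x_2 = -1/16;  a_2 = 3;  x_3 = (x_2 − 3)/7 = -7/16
  x_3 = -7/16;  a_3 = 0;  x_4 = (x_3 − 0)/7 = -1/16
  x_4 = -1/16;  a_4 = 3;  x_5 = (x_4 − 3)/7 = -7/16
Digits: (4, 0, 3, 0, 3).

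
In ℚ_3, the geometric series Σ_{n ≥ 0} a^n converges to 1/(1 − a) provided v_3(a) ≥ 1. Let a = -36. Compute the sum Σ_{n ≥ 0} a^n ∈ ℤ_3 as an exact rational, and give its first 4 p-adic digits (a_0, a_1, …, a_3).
Σ a^n = 1/(1 − a) = 1/37;  first 4 digits = (1, 0, 2, 1)

v_3(a) = 2 ≥ 1, so the series converges in ℤ_3 to 1/(1 − a) = 1/(1 − (-36)) = 1/37. Expand this rational in ℤ_3: compute digits iteratively via d_i = x_i mod 3, x_{i+1} = (x_i − d_i)/3. The first 4 digits are (1, 0, 2, 1).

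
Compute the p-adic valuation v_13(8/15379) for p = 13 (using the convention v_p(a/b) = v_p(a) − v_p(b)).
v_13(8/15379) = -3

Factor powers of 13 from the numerator and denominator of the reduced fraction: 8 = 13^0 · 8 and 15379 = 13^3 · 7. Apply v_p(a/b) = v_p(a) − v_p(b): v_13(8/15379) = 0 − 3 = -3.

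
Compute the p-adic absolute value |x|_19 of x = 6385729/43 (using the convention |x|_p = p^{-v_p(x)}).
|6385729/43|_19 = 1/130321

Step 1 — compute v_19(x) by factoring powers of 19 out of the numerator and denominator: v_19(6385729/43) = 4. Step 2 — apply |x|_p = p^{-v_p(x)} = 19^{-4} = 1/130321.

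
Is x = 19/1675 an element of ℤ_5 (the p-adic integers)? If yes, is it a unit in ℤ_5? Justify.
x ∉ ℤ_5 (v_5(x) = -2 < 0)

ℤ_5 = {x ∈ ℚ_5 : v_5(x) ≥ 0} and ℤ_5^× = {x ∈ ℤ_5 : v_5(x) = 0}. Here v_5(19/1675) = v_5(num) − v_5(den) = -2; compare against these criteria.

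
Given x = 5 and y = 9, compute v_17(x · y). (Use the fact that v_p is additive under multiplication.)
v_17(45) = 0

v_p(x) = 0 (factor: 5 = 17^0 · 5); v_p(y) = 0 (factor: 9 = 17^0 · 9). Additivity: v_p(xy) = v_p(x) + v_p(y) = 0 + 0 = 0. (Direct check: xy = 45 = 17^0 · (45).)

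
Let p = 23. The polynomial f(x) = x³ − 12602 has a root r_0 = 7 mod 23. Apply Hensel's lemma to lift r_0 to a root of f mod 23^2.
r_1 = 76 (mod 529)

Hensel: r_{i+1} = r_i − f(r_i)/f′(r_i) mod 23^{i+2}, where f′(x) = 3x². Iterate:
  r_0 = 7 (mod 23)
  r_1 = 76 (mod 529)
Final: r = 76 with f(r) ≡ 0 mod 23^2.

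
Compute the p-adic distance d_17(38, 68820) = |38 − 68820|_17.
d_17(38, 68820) = 1/4913

Step 1 — x − y = 38 − 68820 = -68782. Step 2 — v_17(-68782) = 3 (factor: -68782 = −(17^3 · 14); the sign does not affect v_p). Step 3 — |x − y|_17 = 17^{-3} = 1/4913.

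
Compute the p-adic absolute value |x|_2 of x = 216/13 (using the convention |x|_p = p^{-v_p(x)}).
|216/13|_2 = 1/8

Step 1 — compute v_2(x) by factoring powers of 2 out of the numerator and denominator: v_2(216/13) = 3. Step 2 — apply |x|_p = p^{-v_p(x)} = 2^{-3} = 1/8.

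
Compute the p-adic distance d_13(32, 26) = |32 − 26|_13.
d_13(32, 26) = 1

Step 1 — x − y = 32 − 26 = 6. Step 2 — v_13(6) = 0 (factor: 6 = (13^0 · 6); the sign does not affect v_p). Step 3 — |x − y|_13 = 13^{0} = 1.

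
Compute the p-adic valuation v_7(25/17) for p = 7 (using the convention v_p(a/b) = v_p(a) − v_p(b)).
v_7(25/17) = 0

Factor powers of 7 from the numerator and denominator of the reduced fraction: 25 = 7^0 · 25 and 17 = 7^0 · 17. Apply v_p(a/b) = v_p(a) − v_p(b): v_7(25/17) = 0 − 0 = 0.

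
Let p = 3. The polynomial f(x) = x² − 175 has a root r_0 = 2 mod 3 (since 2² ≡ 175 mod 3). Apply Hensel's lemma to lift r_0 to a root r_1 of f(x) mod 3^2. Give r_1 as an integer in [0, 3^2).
r_1 = 2 (mod 9)

Hensel's recurrence: r_{i+1} = r_i − f(r_i)·(f′(r_i))^{-1} mod 3^{i+2}, with f′(x) = 2x. Iterate:
  r_0 = 2 (mod 3)
  r_1 = 2 (mod 9)
Final: r_1 = 2, and one checks f(r_1) ≡ 0 mod 3^2.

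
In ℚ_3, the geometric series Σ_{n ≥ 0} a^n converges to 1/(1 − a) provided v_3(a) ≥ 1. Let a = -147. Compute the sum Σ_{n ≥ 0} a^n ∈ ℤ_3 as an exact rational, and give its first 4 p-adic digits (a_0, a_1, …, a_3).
Σ a^n = 1/(1 − a) = 1/148;  first 4 digits = (1, 2, 2, 1)

v_3(a) = 1 ≥ 1, so the series converges in ℤ_3 to 1/(1 − a) = 1/(1 − (-147)) = 1/148. Expand this rational in ℤ_3: compute digits iteratively via d_i = x_i mod 3, x_{i+1} = (x_i − d_i)/3. The first 4 digits are (1, 2, 2, 1).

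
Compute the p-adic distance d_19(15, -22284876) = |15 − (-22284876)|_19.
d_19(15, -22284876) = 1/2476099

Step 1 — x − y = 15 − (-22284876) = 22284891. Step 2 — v_19(22284891) = 5 (factor: 22284891 = (19^5 · 9); the sign does not affect v_p). Step 3 — |x − y|_19 = 19^{-5} = 1/2476099.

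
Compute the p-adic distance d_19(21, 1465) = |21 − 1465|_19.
d_19(21, 1465) = 1/361

Step 1 — x − y = 21 − 1465 = -1444. Step 2 — v_19(-1444) = 2 (factor: -1444 = −(19^2 · 4); the sign does not affect v_p). Step 3 — |x − y|_19 = 19^{-2} = 1/361.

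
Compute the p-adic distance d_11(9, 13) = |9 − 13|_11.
d_11(9, 13) = 1

Step 1 — x − y = 9 − 13 = -4. Step 2 — v_11(-4) = 0 (factor: -4 = −(11^0 · 4); the sign does not affect v_p). Step 3 — |x − y|_11 = 11^{0} = 1.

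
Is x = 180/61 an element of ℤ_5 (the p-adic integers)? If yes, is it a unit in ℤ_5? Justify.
x ∈ ℤ_5 but not a unit; v_5(x) = 1 > 0

ℤ_5 = {x ∈ ℚ_5 : v_5(x) ≥ 0} and ℤ_5^× = {x ∈ ℤ_5 : v_5(x) = 0}. Here v_5(180/61) = v_5(num) − v_5(den) = 1; compare against these criteria.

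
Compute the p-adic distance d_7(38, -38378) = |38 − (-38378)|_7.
d_7(38, -38378) = 1/2401

Step 1 — x − y = 38 − (-38378) = 38416. Step 2 — v_7(38416) = 4 (factor: 38416 = (7^4 · 16); the sign does not affect v_p). Step 3 — |x − y|_7 = 7^{-4} = 1/2401.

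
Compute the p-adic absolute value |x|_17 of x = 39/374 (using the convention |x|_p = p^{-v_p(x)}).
|39/374|_17 = 17

Step 1 — compute v_17(x) by factoring powers of 17 out of the numerator and denominator: v_17(39/374) = -1. Step 2 — apply |x|_p = p^{-v_p(x)} = 17^{1} = 17.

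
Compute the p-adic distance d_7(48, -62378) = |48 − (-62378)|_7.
d_7(48, -62378) = 1/2401

Step 1 — x − y = 48 − (-62378) = 62426. Step 2 — v_7(62426) = 4 (factor: 62426 = (7^4 · 26); the sign does not affect v_p). Step 3 — |x − y|_7 = 7^{-4} = 1/2401.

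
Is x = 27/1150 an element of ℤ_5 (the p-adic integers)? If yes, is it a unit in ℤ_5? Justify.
x ∉ ℤ_5 (v_5(x) = -2 < 0)

ℤ_5 = {x ∈ ℚ_5 : v_5(x) ≥ 0} and ℤ_5^× = {x ∈ ℤ_5 : v_5(x) = 0}. Here v_5(27/1150) = v_5(num) − v_5(den) = -2; compare against these criteria.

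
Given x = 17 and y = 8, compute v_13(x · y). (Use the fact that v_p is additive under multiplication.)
v_13(136) = 0

v_p(x) = 0 (factor: 17 = 13^0 · 17); v_p(y) = 0 (factor: 8 = 13^0 · 8). Additivity: v_p(xy) = v_p(x) + v_p(y) = 0 + 0 = 0. (Direct check: xy = 136 = 13^0 · (136).)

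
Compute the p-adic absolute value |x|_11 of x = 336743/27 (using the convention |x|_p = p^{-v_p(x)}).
|336743/27|_11 = 1/14641

Step 1 — compute v_11(x) by factoring powers of 11 out of the numerator and denominator: v_11(336743/27) = 4. Step 2 — apply |x|_p = p^{-v_p(x)} = 11^{-4} = 1/14641.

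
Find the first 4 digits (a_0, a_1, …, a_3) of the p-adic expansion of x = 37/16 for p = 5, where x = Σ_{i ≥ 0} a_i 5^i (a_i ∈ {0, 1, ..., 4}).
(a_0, …, a_3) = (2, 1, 2, 3)

v_5(37/16) = 0 (numerator and denominator both coprime to 5), so x ∈ ℤ_5^×. Compute digits iteratively via a_i = x_i mod 5, x_{i+1} = (x_i − a_i)/5, with x_0 = x:
  x_0 = 37/16;  a_0 = 2;  x_1 = (x_0 − 2)/5 = 1/16
  x_1 = 1/16;  a_1 = 1;  x_2 = (x_1 − 1)/5 = -3/16
  x_2 = -3/16;  a_2 = 2;  x_3 = (x_2 − 2)/5 = -7/16
  x_3 = -7/16;  a_3 = 3;  x_4 = (x_3 − 3)/5 = -11/16
Digits: (2, 1, 2, 3).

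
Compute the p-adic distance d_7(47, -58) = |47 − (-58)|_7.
d_7(47, -58) = 1/7

Step 1 — x − y = 47 − (-58) = 105. Step 2 — v_7(105) = 1 (factor: 105 = (7^1 · 15); the sign does not affect v_p). Step 3 — |x − y|_7 = 7^{-1} = 1/7.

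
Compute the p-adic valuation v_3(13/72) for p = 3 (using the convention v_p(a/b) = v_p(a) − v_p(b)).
v_3(13/72) = -2

Factor powers of 3 from the numerator and denominator of the reduced fraction: 13 = 3^0 · 13 and 72 = 3^2 · 8. Apply v_p(a/b) = v_p(a) − v_p(b): v_3(13/72) = 0 − 2 = -2.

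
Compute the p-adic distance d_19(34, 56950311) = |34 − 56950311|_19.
d_19(34, 56950311) = 1/2476099

Step 1 — x − y = 34 − 56950311 = -56950277. Step 2 — v_19(-56950277) = 5 (factor: -56950277 = −(19^5 · 23); the sign does not affect v_p). Step 3 — |x − y|_19 = 19^{-5} = 1/2476099.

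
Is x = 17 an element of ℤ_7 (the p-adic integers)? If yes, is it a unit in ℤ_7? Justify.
x ∈ ℤ_7^× (unit); v_7(x) = 0

ℤ_7 = {x ∈ ℚ_7 : v_7(x) ≥ 0} and ℤ_7^× = {x ∈ ℤ_7 : v_7(x) = 0}. Here v_7(17) = v_7(num) − v_7(den) = 0; compare against these criteria.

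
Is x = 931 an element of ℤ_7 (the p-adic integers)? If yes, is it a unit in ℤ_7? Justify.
x ∈ ℤ_7 but not a unit; v_7(x) = 2 > 0

ℤ_7 = {x ∈ ℚ_7 : v_7(x) ≥ 0} and ℤ_7^× = {x ∈ ℤ_7 : v_7(x) = 0}. Here v_7(931) = v_7(num) − v_7(den) = 2; compare against these criteria.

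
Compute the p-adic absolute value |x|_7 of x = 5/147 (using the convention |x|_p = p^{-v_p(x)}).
|5/147|_7 = 49

Step 1 — compute v_7(x) by factoring powers of 7 out of the numerator and denominator: v_7(5/147) = -2. Step 2 — apply |x|_p = p^{-v_p(x)} = 7^{2} = 49.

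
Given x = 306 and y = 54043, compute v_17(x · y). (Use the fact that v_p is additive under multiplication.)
v_17(16537158) = 4

v_p(x) = 1 (factor: 306 = 17^1 · 18); v_p(y) = 3 (factor: 54043 = 17^3 · 11). Additivity: v_p(xy) = v_p(x) + v_p(y) = 1 + 3 = 4. (Direct check: xy = 16537158 = 17^4 · (198).)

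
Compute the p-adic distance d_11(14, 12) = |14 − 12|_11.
d_11(14, 12) = 1

Step 1 — x − y = 14 − 12 = 2. Step 2 — v_11(2) = 0 (factor: 2 = (11^0 · 2); the sign does not affect v_p). Step 3 — |x − y|_11 = 11^{0} = 1.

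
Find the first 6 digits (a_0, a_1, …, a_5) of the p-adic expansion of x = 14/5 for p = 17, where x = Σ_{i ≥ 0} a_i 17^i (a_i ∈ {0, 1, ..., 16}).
(a_0, …, a_5) = (13, 13, 6, 3, 10, 13)

v_17(14/5) = 0 (numerator and denominator both coprime to 17), so x ∈ ℤ_17^×. Compute digits iteratively via a_i = x_i mod 17, x_{i+1} = (x_i − a_i)/17, with x_0 = x:
  x_0 = 14/5;  a_0 = 13;  x_1 = (x_0 − 13)/17 = -3/5
  x_1 = -3/5;  a_1 = 13;  x_2 = (x_1 − 13)/17 = -4/5
  x_2 = -4/5;  a_2 = 6;  x_3 = (x_2 − 6)/17 = -2/5
  x_3 = -2/5;  a_3 = 3;  x_4 = (x_3 − 3)/17 = -1/5
  x_4 = -1/5;  a_4 = 10;  x_5 = (x_4 − 10)/17 = -3/5
  x_5 = -3/5;  a_5 = 13;  x_6 = (x_5 − 13)/17 = -4/5
Digits: (13, 13, 6, 3, 10, 13).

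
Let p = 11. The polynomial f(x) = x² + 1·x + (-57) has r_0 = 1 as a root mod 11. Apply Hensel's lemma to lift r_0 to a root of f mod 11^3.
r_2 = 1189 (mod 1331)

Hensel: r_{i+1} = r_i − f(r_i)·(f′(r_i))^{-1} mod 11^{i+2}, f′(x) = 2x + 1. Iterate:
  r_0 = 1 (mod 11)
  r_1 = 100 (mod 121)
  r_2 = 1189 (mod 1331)
Final: r = 1189 satisfies f(r) ≡ 0 mod 11^3.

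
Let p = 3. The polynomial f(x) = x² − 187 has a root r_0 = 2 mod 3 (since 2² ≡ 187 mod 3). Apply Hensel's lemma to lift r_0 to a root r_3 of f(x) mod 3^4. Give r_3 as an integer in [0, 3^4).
r_3 = 5 (mod 81)

Hensel's recurrence: r_{i+1} = r_i − f(r_i)·(f′(r_i))^{-1} mod 3^{i+2}, with f′(x) = 2x. Iterate:
  r_0 = 2 (mod 3)
  r_1 = 5 (mod 9)
  r_2 = 5 (mod 27)
  r_3 = 5 (mod 81)
Final: r_3 = 5, and one checks f(r_3) ≡ 0 mod 3^4.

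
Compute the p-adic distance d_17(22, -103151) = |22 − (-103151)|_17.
d_17(22, -103151) = 1/4913

Step 1 — x − y = 22 − (-103151) = 103173. Step 2 — v_17(103173) = 3 (factor: 103173 = (17^3 · 21); the sign does not affect v_p). Step 3 — |x − y|_17 = 17^{-3} = 1/4913.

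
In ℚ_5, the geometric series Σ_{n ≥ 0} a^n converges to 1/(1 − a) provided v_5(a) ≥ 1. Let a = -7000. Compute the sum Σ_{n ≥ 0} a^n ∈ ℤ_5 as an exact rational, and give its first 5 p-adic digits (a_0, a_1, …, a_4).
Σ a^n = 1/(1 − a) = 1/7001;  first 5 digits = (1, 0, 0, 4, 3)

v_5(a) = 3 ≥ 1, so the series converges in ℤ_5 to 1/(1 − a) = 1/(1 − (-7000)) = 1/7001. Expand this rational in ℤ_5: compute digits iteratively via d_i = x_i mod 5, x_{i+1} = (x_i − d_i)/5. The first 5 digits are (1, 0, 0, 4, 3).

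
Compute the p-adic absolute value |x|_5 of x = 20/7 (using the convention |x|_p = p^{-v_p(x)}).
|20/7|_5 = 1/5

Step 1 — compute v_5(x) by factoring powers of 5 out of the numerator and denominator: v_5(20/7) = 1. Step 2 — apply |x|_p = p^{-v_p(x)} = 5^{-1} = 1/5.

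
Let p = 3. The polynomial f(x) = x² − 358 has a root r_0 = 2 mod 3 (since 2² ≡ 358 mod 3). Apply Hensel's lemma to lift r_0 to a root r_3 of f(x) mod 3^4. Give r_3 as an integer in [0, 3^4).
r_3 = 14 (mod 81)

Hensel's recurrence: r_{i+1} = r_i − f(r_i)·(f′(r_i))^{-1} mod 3^{i+2}, with f′(x) = 2x. Iterate:
  r_0 = 2 (mod 3)
  r_1 = 5 (mod 9)
  r_2 = 14 (mod 27)
  r_3 = 14 (mod 81)
Final: r_3 = 14, and one checks f(r_3) ≡ 0 mod 3^4.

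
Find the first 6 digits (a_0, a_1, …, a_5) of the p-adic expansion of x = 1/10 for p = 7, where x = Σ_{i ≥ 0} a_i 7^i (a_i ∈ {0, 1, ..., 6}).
(a_0, …, a_5) = (5, 0, 2, 6, 4, 0)

v_7(1/10) = 0 (numerator and denominator both coprime to 7), so x ∈ ℤ_7^×. Compute digits iteratively via a_i = x_i mod 7, x_{i+1} = (x_i − a_i)/7, with x_0 = x:
  x_0 = 1/10;  a_0 = 5;  x_1 = (x_0 − 5)/7 = -7/10
  x_1 = -7/10;  a_1 = 0;  x_2 = (x_1 − 0)/7 = -1/10
  x_2 = -1/10;  a_2 = 2;  x_3 = (x_2 − 2)/7 = -3/10
  x_3 = -3/10;  a_3 = 6;  x_4 = (x_3 − 6)/7 = -9/10
  x_4 = -9/10;  a_4 = 4;  x_5 = (x_4 − 4)/7 = -7/10
  x_5 = -7/10;  a_5 = 0;  x_6 = (x_5 − 0)/7 = -1/10
Digits: (5, 0, 2, 6, 4, 0).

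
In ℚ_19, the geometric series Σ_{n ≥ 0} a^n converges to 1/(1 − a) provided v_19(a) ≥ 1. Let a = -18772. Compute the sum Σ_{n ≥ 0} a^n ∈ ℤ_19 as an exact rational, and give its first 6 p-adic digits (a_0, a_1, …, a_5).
Σ a^n = 1/(1 − a) = 1/18773;  first 6 digits = (1, 0, 5, 16, 5, 9)

v_19(a) = 2 ≥ 1, so the series converges in ℤ_19 to 1/(1 − a) = 1/(1 − (-18772)) = 1/18773. Expand this rational in ℤ_19: compute digits iteratively via d_i = x_i mod 19, x_{i+1} = (x_i − d_i)/19. The first 6 digits are (1, 0, 5, 16, 5, 9).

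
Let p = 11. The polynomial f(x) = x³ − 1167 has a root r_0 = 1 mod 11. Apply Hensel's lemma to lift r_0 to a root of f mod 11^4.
r_3 = 12893 (mod 14641)

Hensel: r_{i+1} = r_i − f(r_i)/f′(r_i) mod 11^{i+2}, where f′(x) = 3x². Iterate:
  r_0 = 1 (mod 11)
  r_1 = 67 (mod 121)
  r_2 = 914 (mod 1331)
  r_3 = 12893 (mod 14641)
Final: r = 12893 with f(r) ≡ 0 mod 11^4.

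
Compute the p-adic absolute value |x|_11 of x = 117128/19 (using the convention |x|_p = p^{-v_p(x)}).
|117128/19|_11 = 1/14641

Step 1 — compute v_11(x) by factoring powers of 11 out of the numerator and denominator: v_11(117128/19) = 4. Step 2 — apply |x|_p = p^{-v_p(x)} = 11^{-4} = 1/14641.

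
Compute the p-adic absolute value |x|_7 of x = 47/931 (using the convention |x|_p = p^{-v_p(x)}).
|47/931|_7 = 49

Step 1 — compute v_7(x) by factoring powers of 7 out of the numerator and denominator: v_7(47/931) = -2. Step 2 — apply |x|_p = p^{-v_p(x)} = 7^{2} = 49.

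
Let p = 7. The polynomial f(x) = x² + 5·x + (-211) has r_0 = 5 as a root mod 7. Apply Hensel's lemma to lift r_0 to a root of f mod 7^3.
r_2 = 117 (mod 343)

Hensel: r_{i+1} = r_i − f(r_i)·(f′(r_i))^{-1} mod 7^{i+2}, f′(x) = 2x + 5. Iterate:
  r_0 = 5 (mod 7)
  r_1 = 19 (mod 49)
  r_2 = 117 (mod 343)
Final: r = 117 satisfies f(r) ≡ 0 mod 7^3.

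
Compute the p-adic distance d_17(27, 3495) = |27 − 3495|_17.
d_17(27, 3495) = 1/289

Step 1 — x − y = 27 − 3495 = -3468. Step 2 — v_17(-3468) = 2 (factor: -3468 = −(17^2 · 12); the sign does not affect v_p). Step 3 — |x − y|_17 = 17^{-2} = 1/289.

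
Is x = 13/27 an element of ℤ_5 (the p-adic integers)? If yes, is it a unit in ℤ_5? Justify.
x ∈ ℤ_5^× (unit); v_5(x) = 0

ℤ_5 = {x ∈ ℚ_5 : v_5(x) ≥ 0} and ℤ_5^× = {x ∈ ℤ_5 : v_5(x) = 0}. Here v_5(13/27) = v_5(num) − v_5(den) = 0; compare against these criteria.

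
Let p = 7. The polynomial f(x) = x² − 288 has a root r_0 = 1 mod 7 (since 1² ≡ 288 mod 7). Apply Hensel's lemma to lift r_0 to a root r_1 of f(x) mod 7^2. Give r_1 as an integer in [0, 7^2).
r_1 = 22 (mod 49)

Hensel's recurrence: r_{i+1} = r_i − f(r_i)·(f′(r_i))^{-1} mod 7^{i+2}, with f′(x) = 2x. Iterate:
  r_0 = 1 (mod 7)
  r_1 = 22 (mod 49)
Final: r_1 = 22, and one checks f(r_1) ≡ 0 mod 7^2.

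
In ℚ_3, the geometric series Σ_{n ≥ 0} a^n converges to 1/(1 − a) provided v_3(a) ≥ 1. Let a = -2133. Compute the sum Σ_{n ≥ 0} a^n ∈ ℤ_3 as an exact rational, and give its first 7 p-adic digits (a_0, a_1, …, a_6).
Σ a^n = 1/(1 − a) = 1/2134;  first 7 digits = (1, 0, 0, 2, 0, 0, 1)

v_3(a) = 3 ≥ 1, so the series converges in ℤ_3 to 1/(1 − a) = 1/(1 − (-2133)) = 1/2134. Expand this rational in ℤ_3: compute digits iteratively via d_i = x_i mod 3, x_{i+1} = (x_i − d_i)/3. The first 7 digits are (1, 0, 0, 2, 0, 0, 1).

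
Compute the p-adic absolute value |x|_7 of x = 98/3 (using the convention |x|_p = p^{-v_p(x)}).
|98/3|_7 = 1/49

Step 1 — compute v_7(x) by factoring powers of 7 out of the numerator and denominator: v_7(98/3) = 2. Step 2 — apply |x|_p = p^{-v_p(x)} = 7^{-2} = 1/49.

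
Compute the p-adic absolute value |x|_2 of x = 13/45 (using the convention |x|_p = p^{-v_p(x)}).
|13/45|_2 = 1

Step 1 — compute v_2(x) by factoring powers of 2 out of the numerator and denominator: v_2(13/45) = 0. Step 2 — apply |x|_p = p^{-v_p(x)} = 2^{0} = 1.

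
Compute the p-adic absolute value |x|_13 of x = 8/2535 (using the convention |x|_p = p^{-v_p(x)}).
|8/2535|_13 = 169

Step 1 — compute v_13(x) by factoring powers of 13 out of the numerator and denominator: v_13(8/2535) = -2. Step 2 — apply |x|_p = p^{-v_p(x)} = 13^{2} = 169.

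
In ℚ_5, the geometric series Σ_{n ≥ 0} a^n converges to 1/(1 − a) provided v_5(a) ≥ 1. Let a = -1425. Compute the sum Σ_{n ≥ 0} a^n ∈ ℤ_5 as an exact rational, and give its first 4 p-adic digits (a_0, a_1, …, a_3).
Σ a^n = 1/(1 − a) = 1/1426;  first 4 digits = (1, 0, 3, 3)

v_5(a) = 2 ≥ 1, so the series converges in ℤ_5 to 1/(1 − a) = 1/(1 − (-1425)) = 1/1426. Expand this rational in ℤ_5: compute digits iteratively via d_i = x_i mod 5, x_{i+1} = (x_i − d_i)/5. The first 4 digits are (1, 0, 3, 3).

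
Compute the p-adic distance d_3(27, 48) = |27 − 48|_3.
d_3(27, 48) = 1/3

Step 1 — x − y = 27 − 48 = -21. Step 2 — v_3(-21) = 1 (factor: -21 = −(3^1 · 7); the sign does not affect v_p). Step 3 — |x − y|_3 = 3^{-1} = 1/3.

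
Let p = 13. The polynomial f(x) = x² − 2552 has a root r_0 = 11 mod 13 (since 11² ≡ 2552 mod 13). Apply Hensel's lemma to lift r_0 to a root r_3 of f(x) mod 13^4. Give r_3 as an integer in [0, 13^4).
r_3 = 18965 (mod 28561)

Hensel's recurrence: r_{i+1} = r_i − f(r_i)·(f′(r_i))^{-1} mod 13^{i+2}, with f′(x) = 2x. Iterate:
  r_0 = 11 (mod 13)
  r_1 = 37 (mod 169)
  r_2 = 1389 (mod 2197)
  r_3 = 18965 (mod 28561)
Final: r_3 = 18965, and one checks f(r_3) ≡ 0 mod 13^4.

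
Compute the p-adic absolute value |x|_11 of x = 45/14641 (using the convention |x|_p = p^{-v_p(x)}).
|45/14641|_11 = 14641

Step 1 — compute v_11(x) by factoring powers of 11 out of the numerator and denominator: v_11(45/14641) = -4. Step 2 — apply |x|_p = p^{-v_p(x)} = 11^{4} = 14641.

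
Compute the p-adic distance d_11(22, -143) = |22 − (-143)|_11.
d_11(22, -143) = 1/11

Step 1 — x − y = 22 − (-143) = 165. Step 2 — v_11(165) = 1 (factor: 165 = (11^1 · 15); the sign does not affect v_p). Step 3 — |x − y|_11 = 11^{-1} = 1/11.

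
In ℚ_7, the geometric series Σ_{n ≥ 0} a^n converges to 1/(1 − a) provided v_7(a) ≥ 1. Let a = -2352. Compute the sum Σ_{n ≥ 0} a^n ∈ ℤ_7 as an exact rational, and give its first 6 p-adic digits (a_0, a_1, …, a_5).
Σ a^n = 1/(1 − a) = 1/2353;  first 6 digits = (1, 0, 1, 0, 0, 0)

v_7(a) = 2 ≥ 1, so the series converges in ℤ_7 to 1/(1 − a) = 1/(1 − (-2352)) = 1/2353. Expand this rational in ℤ_7: compute digits iteratively via d_i = x_i mod 7, x_{i+1} = (x_i − d_i)/7. The first 6 digits are (1, 0, 1, 0, 0, 0).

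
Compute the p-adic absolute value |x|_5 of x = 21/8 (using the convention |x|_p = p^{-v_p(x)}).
|21/8|_5 = 1

Step 1 — compute v_5(x) by factoring powers of 5 out of the numerator and denominator: v_5(21/8) = 0. Step 2 — apply |x|_p = p^{-v_p(x)} = 5^{0} = 1.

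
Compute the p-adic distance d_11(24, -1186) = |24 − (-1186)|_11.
d_11(24, -1186) = 1/121

Step 1 — x − y = 24 − (-1186) = 1210. Step 2 — v_11(1210) = 2 (factor: 1210 = (11^2 · 10); the sign does not affect v_p). Step 3 — |x − y|_11 = 11^{-2} = 1/121.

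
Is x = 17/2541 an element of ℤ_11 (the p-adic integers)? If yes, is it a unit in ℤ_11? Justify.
x ∉ ℤ_11 (v_11(x) = -2 < 0)

ℤ_11 = {x ∈ ℚ_11 : v_11(x) ≥ 0} and ℤ_11^× = {x ∈ ℤ_11 : v_11(x) = 0}. Here v_11(17/2541) = v_11(num) − v_11(den) = -2; compare against these criteria.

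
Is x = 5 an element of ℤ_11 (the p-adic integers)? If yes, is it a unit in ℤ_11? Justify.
x ∈ ℤ_11^× (unit); v_11(x) = 0

ℤ_11 = {x ∈ ℚ_11 : v_11(x) ≥ 0} and ℤ_11^× = {x ∈ ℤ_11 : v_11(x) = 0}. Here v_11(5) = v_11(num) − v_11(den) = 0; compare against these criteria.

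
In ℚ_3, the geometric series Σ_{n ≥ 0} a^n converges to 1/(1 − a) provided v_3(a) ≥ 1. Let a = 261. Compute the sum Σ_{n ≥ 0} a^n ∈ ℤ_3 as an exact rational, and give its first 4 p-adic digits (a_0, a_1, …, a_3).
Σ a^n = 1/(1 − a) = -1/260;  first 4 digits = (1, 0, 2, 0)

v_3(a) = 2 ≥ 1, so the series converges in ℤ_3 to 1/(1 − a) = 1/(1 − 261) = -1/260. Expand this rational in ℤ_3: compute digits iteratively via d_i = x_i mod 3, x_{i+1} = (x_i − d_i)/3. The first 4 digits are (1, 0, 2, 0).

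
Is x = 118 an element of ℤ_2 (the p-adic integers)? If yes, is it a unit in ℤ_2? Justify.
x ∈ ℤ_2 but not a unit; v_2(x) = 1 > 0

ℤ_2 = {x ∈ ℚ_2 : v_2(x) ≥ 0} and ℤ_2^× = {x ∈ ℤ_2 : v_2(x) = 0}. Here v_2(118) = v_2(num) − v_2(den) = 1; compare against these criteria.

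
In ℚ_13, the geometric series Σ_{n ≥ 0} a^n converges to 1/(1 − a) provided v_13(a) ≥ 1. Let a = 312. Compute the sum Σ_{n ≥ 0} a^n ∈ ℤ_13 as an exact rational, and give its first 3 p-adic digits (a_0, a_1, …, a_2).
Σ a^n = 1/(1 − a) = -1/311;  first 3 digits = (1, 11, 5)

v_13(a) = 1 ≥ 1, so the series converges in ℤ_13 to 1/(1 − a) = 1/(1 − 312) = -1/311. Expand this rational in ℤ_13: compute digits iteratively via d_i = x_i mod 13, x_{i+1} = (x_i − d_i)/13. The first 3 digits are (1, 11, 5).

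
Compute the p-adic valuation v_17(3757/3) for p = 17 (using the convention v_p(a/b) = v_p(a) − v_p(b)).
v_17(3757/3) = 2

Factor powers of 17 from the numerator and denominator of the reduced fraction: 3757 = 17^2 · 13 and 3 = 17^0 · 3. Apply v_p(a/b) = v_p(a) − v_p(b): v_17(3757/3) = 2 − 0 = 2.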